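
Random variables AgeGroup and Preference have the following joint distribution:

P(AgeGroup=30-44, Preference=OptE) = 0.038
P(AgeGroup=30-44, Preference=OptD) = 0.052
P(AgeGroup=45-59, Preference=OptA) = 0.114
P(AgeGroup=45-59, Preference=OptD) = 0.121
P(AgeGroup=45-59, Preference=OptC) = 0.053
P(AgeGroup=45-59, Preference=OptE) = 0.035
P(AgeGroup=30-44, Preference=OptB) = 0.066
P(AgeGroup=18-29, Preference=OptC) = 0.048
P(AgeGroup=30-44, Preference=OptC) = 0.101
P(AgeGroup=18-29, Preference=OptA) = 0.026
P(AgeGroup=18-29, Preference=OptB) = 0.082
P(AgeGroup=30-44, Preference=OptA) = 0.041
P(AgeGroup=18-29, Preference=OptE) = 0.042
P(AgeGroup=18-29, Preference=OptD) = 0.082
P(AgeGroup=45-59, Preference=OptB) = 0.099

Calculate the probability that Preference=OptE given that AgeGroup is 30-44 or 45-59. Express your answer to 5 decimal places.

0.10139

P(AgeGroup=30-44) = 0.041 + 0.066 + 0.101 + 0.052 + 0.038 = 0.298.
P(AgeGroup=45-59) = 0.114 + 0.099 + 0.053 + 0.121 + 0.035 = 0.422.
P(AgeGroup ∈ {30-44, 45-59}) = 0.298 + 0.422 = 0.720; P(Preference=OptE, AgeGroup ∈ {30-44, 45-59}) = 0.038 + 0.035 = 0.073.
P(Preference=OptE | AgeGroup ∈ {30-44, 45-59}) = 0.073/0.720 = 0.10139.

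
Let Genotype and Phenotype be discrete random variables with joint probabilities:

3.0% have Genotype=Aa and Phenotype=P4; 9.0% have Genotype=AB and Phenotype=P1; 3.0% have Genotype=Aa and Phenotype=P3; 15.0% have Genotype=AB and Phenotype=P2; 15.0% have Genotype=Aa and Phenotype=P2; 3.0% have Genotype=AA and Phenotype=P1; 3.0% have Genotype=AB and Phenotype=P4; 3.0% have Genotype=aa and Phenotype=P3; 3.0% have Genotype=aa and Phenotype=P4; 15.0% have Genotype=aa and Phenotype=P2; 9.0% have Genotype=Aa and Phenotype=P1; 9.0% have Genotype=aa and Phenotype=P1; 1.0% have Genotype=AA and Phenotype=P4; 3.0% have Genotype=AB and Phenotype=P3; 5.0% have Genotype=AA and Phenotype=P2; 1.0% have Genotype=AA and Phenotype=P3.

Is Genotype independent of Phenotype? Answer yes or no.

yes

Every cell satisfies P(Genotype,Phenotype) = P(Genotype)·P(Phenotype). For instance P(Genotype=Aa) = 0.300, P(Phenotype=P4) = 0.100, and 0.300×0.100 = 0.030 matches the joint entry. So Genotype and Phenotype are independent.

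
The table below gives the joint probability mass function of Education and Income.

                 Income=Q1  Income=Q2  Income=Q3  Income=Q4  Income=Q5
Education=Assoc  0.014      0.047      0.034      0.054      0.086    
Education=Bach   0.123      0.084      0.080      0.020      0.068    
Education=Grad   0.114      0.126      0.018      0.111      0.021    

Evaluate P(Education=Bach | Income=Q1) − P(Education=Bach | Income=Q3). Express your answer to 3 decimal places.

-0.116

P(Income=Q1) = 0.014 + 0.123 + 0.114 = 0.251; P(Education=Bach | Income=Q1) = 0.123/0.251 = 0.4900.
P(Income=Q3) = 0.034 + 0.080 + 0.018 = 0.132; P(Education=Bach | Income=Q3) = 0.080/0.132 = 0.6061.
Difference = -0.116.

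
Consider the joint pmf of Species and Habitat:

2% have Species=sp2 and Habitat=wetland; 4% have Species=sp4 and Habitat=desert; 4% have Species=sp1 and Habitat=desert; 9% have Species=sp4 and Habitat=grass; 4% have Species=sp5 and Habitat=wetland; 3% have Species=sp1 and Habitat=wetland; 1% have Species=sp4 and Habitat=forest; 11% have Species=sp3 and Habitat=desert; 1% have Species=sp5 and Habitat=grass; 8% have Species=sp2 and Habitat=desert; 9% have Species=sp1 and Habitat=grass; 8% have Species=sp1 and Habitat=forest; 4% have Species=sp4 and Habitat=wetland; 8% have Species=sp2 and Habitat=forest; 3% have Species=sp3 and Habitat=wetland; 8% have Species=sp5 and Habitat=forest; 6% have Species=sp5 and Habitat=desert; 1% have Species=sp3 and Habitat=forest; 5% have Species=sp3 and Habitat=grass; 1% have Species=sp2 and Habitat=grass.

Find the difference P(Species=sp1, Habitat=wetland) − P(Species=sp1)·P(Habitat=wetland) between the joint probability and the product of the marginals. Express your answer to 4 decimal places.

-0.0084

P(Species=sp1) = 0.08 + 0.09 + 0.03 + 0.04 = 0.24.
P(Habitat=wetland) = 0.03 + 0.02 + 0.03 + 0.04 + 0.04 = 0.16.
P(Species=sp1, Habitat=wetland) − P(Species=sp1)P(Habitat=wetland) = 0.03 − 0.24×0.16 = -0.0084.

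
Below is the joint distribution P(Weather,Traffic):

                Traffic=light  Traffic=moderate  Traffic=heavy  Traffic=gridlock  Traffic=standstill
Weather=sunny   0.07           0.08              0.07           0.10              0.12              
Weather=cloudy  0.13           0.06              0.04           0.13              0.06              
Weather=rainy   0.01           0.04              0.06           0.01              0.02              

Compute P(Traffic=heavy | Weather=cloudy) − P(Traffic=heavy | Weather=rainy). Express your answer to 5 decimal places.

-0.33333

P(Weather=cloudy) = 0.13 + 0.06 + 0.04 + 0.13 + 0.06 = 0.42; P(Traffic=heavy | Weather=cloudy) = 0.04/0.42 = 0.095238.
P(Weather=rainy) = 0.01 + 0.04 + 0.06 + 0.01 + 0.02 = 0.14; P(Traffic=heavy | Weather=rainy) = 0.06/0.14 = 0.428571.
Difference = -0.33333.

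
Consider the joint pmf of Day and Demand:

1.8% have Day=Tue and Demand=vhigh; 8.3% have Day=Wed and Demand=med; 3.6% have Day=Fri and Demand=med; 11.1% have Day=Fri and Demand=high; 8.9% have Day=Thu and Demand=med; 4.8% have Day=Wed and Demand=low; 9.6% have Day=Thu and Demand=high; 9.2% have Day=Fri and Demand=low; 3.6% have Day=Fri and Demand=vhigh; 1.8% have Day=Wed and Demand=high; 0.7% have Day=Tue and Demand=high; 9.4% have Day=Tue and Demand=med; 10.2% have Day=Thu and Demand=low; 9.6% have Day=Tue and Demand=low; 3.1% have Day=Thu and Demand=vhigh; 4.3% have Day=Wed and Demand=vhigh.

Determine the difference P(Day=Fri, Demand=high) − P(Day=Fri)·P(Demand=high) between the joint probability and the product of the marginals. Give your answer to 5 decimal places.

P(Day=Fri) = 0.092 + 0.036 + 0.111 + 0.036 = 0.275.
P(Demand=high) = 0.007 + 0.018 + 0.096 + 0.111 = 0.232.
P(Day=Fri, Demand=high) − P(Day=Fri)P(Demand=high) = 0.111 − 0.275×0.232 = 0.04720.

0.04720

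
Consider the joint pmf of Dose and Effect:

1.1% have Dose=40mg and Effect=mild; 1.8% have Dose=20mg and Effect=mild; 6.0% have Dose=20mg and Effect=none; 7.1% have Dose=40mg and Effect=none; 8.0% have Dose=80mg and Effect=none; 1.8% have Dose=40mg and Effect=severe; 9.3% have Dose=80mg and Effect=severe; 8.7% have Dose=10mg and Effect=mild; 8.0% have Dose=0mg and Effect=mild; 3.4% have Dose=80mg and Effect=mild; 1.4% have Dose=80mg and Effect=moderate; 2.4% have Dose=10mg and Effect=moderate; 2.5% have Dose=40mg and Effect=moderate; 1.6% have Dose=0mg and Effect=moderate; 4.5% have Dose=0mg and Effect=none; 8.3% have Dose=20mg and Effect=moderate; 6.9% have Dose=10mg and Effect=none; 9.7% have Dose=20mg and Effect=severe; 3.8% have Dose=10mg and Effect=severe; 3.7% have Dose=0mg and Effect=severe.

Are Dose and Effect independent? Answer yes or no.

P(Dose=20mg) = 0.258 and P(Effect=mild) = 0.230, so their product is 0.05934, but P(Dose=20mg, Effect=mild) = 0.018. Since these differ, Dose and Effect are not independent.

no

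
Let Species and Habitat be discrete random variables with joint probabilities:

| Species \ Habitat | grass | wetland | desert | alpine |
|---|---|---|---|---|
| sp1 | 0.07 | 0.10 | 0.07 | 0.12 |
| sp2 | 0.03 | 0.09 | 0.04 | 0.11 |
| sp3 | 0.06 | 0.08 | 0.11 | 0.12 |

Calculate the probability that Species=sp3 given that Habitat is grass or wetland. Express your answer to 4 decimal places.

P(Habitat=grass) = 0.07 + 0.03 + 0.06 = 0.16.
P(Habitat=wetland) = 0.10 + 0.09 + 0.08 = 0.27.
P(Habitat ∈ {grass, wetland}) = 0.16 + 0.27 = 0.43; P(Species=sp3, Habitat ∈ {grass, wetland}) = 0.06 + 0.08 = 0.14.
P(Species=sp3 | Habitat ∈ {grass, wetland}) = 0.14/0.43 = 0.3256.

0.3256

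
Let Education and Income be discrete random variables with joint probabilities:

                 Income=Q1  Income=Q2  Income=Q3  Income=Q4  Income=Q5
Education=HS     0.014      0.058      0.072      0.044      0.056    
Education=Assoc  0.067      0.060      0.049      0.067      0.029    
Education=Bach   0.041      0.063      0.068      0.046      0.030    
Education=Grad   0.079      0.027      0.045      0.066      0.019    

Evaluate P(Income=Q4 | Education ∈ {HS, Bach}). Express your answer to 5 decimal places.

P(Education=HS) = 0.014 + 0.058 + 0.072 + 0.044 + 0.056 = 0.244.
P(Education=Bach) = 0.041 + 0.063 + 0.068 + 0.046 + 0.030 = 0.248.
P(Education ∈ {HS, Bach}) = 0.244 + 0.248 = 0.492; P(Income=Q4, Education ∈ {HS, Bach}) = 0.044 + 0.046 = 0.090.
P(Income=Q4 | Education ∈ {HS, Bach}) = 0.090/0.492 = 0.18293.

0.18293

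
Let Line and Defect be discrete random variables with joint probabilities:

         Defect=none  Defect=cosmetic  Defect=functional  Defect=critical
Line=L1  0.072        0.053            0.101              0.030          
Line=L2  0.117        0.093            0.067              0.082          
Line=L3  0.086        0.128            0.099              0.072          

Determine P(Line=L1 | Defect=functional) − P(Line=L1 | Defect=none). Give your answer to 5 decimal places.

0.11646

P(Defect=functional) = 0.101 + 0.067 + 0.099 = 0.267; P(Line=L1 | Defect=functional) = 0.101/0.267 = 0.378277.
P(Defect=none) = 0.072 + 0.117 + 0.086 = 0.275; P(Line=L1 | Defect=none) = 0.072/0.275 = 0.261818.
Difference = 0.11646.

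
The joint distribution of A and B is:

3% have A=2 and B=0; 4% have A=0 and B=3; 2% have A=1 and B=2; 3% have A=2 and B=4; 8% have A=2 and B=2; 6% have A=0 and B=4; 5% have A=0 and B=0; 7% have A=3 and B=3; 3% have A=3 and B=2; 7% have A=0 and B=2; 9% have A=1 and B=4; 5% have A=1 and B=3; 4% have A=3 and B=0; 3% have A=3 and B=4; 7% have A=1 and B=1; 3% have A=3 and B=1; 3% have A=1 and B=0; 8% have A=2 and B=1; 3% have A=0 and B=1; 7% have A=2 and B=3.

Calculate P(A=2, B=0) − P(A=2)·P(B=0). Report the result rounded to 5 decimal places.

P(A=2) = 0.03 + 0.08 + 0.08 + 0.07 + 0.03 = 0.29.
P(B=0) = 0.05 + 0.03 + 0.03 + 0.04 = 0.15.
P(A=2, B=0) − P(A=2)P(B=0) = 0.03 − 0.29×0.15 = -0.01350.

-0.01350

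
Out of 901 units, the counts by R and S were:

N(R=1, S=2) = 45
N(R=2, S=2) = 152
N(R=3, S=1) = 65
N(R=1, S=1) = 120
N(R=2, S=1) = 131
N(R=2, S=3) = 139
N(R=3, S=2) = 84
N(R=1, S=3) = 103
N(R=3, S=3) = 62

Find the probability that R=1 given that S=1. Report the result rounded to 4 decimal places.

Total with S=1: 120 + 131 + 65 = 316.
P(R=1 | S=1) = 120/316 = 0.3797.

0.3797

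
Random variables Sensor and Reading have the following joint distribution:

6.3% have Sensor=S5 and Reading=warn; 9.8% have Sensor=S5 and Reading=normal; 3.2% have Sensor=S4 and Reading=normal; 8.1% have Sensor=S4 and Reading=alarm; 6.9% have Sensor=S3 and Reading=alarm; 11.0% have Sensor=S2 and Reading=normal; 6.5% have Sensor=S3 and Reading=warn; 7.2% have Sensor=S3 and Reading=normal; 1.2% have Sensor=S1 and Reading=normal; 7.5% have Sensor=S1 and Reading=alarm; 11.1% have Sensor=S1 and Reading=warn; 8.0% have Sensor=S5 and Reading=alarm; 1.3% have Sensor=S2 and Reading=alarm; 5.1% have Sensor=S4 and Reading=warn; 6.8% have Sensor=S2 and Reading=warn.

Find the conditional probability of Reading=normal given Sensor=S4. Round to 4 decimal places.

P(Sensor=S4) = 0.032 + 0.051 + 0.081 = 0.164.
P(Reading=normal | Sensor=S4) = 0.032/0.164 = 0.1951.

0.1951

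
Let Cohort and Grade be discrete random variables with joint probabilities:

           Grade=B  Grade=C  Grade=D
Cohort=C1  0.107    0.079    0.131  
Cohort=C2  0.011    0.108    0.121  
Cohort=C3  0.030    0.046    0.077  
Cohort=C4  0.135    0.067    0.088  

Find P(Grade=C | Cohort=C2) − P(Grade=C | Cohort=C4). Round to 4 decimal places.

P(Cohort=C2) = 0.011 + 0.108 + 0.121 = 0.240; P(Grade=C | Cohort=C2) = 0.108/0.240 = 0.45000.
P(Cohort=C4) = 0.135 + 0.067 + 0.088 = 0.290; P(Grade=C | Cohort=C4) = 0.067/0.290 = 0.23103.
Difference = 0.2190.

0.2190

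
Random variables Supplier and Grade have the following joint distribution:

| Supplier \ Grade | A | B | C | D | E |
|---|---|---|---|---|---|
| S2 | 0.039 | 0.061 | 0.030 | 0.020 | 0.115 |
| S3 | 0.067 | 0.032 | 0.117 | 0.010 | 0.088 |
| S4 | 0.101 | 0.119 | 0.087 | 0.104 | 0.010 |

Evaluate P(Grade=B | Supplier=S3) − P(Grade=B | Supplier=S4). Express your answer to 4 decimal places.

-0.1807

P(Supplier=S3) = 0.067 + 0.032 + 0.117 + 0.010 + 0.088 = 0.314; P(Grade=B | Supplier=S3) = 0.032/0.314 = 0.10191.
P(Supplier=S4) = 0.101 + 0.119 + 0.087 + 0.104 + 0.010 = 0.421; P(Grade=B | Supplier=S4) = 0.119/0.421 = 0.28266.
Difference = -0.1807.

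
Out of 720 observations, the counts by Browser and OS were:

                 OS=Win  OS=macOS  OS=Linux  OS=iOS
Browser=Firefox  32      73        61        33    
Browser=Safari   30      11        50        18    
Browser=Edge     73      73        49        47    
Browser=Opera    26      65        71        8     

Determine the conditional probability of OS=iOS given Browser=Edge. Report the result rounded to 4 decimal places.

0.1942

Total with Browser=Edge: 73 + 73 + 49 + 47 = 242.
P(OS=iOS | Browser=Edge) = 47/242 = 0.1942.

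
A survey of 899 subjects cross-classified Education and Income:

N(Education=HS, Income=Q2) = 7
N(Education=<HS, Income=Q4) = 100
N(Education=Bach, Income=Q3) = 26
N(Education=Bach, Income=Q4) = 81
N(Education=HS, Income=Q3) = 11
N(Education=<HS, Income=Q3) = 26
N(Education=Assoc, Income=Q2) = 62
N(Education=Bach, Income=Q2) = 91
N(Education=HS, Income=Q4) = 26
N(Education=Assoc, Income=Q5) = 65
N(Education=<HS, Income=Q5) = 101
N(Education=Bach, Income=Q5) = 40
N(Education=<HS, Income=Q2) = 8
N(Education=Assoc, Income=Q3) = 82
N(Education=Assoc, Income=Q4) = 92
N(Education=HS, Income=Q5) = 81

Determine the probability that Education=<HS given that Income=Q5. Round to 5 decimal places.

Total with Income=Q5: 101 + 81 + 65 + 40 = 287.
P(Education=<HS | Income=Q5) = 101/287 = 0.35192.

0.35192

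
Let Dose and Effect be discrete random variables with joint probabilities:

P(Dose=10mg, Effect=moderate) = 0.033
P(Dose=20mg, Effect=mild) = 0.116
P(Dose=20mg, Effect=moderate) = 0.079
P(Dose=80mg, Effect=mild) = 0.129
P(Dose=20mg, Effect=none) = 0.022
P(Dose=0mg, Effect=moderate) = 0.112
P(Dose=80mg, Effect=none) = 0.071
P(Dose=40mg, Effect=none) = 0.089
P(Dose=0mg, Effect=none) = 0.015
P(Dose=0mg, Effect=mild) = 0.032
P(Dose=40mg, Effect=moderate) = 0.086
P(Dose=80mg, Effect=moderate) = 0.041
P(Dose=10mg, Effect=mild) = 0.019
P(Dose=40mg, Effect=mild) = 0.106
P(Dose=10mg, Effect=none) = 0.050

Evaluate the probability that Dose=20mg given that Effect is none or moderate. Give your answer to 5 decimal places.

0.16890

P(Effect=none) = 0.015 + 0.050 + 0.022 + 0.089 + 0.071 = 0.247.
P(Effect=moderate) = 0.112 + 0.033 + 0.079 + 0.086 + 0.041 = 0.351.
P(Effect ∈ {none, moderate}) = 0.247 + 0.351 = 0.598; P(Dose=20mg, Effect ∈ {none, moderate}) = 0.022 + 0.079 = 0.101.
P(Dose=20mg | Effect ∈ {none, moderate}) = 0.101/0.598 = 0.16890.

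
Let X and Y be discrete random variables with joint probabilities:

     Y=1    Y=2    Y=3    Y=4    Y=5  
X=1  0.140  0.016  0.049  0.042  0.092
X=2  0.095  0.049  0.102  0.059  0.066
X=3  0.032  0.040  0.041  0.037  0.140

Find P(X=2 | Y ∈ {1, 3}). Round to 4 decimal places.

P(Y=1) = 0.140 + 0.095 + 0.032 = 0.267.
P(Y=3) = 0.049 + 0.102 + 0.041 = 0.192.
P(Y ∈ {1, 3}) = 0.267 + 0.192 = 0.459; P(X=2, Y ∈ {1, 3}) = 0.095 + 0.102 = 0.197.
P(X=2 | Y ∈ {1, 3}) = 0.197/0.459 = 0.4292.

0.4292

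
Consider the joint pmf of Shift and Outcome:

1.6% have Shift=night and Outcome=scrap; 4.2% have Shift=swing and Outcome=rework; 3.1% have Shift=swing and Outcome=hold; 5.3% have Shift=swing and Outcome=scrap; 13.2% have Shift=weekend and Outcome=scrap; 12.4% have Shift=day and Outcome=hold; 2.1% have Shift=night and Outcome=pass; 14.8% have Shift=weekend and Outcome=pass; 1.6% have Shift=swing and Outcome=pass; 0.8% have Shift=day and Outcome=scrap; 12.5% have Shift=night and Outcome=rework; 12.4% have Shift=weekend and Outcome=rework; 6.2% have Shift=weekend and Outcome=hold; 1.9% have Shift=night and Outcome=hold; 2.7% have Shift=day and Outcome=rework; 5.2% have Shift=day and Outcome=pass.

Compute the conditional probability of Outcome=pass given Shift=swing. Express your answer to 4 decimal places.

0.1127

P(Shift=swing) = 0.016 + 0.042 + 0.053 + 0.031 = 0.142.
P(Outcome=pass | Shift=swing) = 0.016/0.142 = 0.1127.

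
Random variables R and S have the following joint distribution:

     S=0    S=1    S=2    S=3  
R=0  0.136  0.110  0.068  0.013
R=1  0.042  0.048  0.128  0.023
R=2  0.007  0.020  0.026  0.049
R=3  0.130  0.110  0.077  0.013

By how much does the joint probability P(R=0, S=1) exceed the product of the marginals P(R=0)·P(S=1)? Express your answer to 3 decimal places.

P(R=0) = 0.136 + 0.110 + 0.068 + 0.013 = 0.327.
P(S=1) = 0.110 + 0.048 + 0.020 + 0.110 = 0.288.
P(R=0, S=1) − P(R=0)P(S=1) = 0.110 − 0.327×0.288 = 0.016.

0.016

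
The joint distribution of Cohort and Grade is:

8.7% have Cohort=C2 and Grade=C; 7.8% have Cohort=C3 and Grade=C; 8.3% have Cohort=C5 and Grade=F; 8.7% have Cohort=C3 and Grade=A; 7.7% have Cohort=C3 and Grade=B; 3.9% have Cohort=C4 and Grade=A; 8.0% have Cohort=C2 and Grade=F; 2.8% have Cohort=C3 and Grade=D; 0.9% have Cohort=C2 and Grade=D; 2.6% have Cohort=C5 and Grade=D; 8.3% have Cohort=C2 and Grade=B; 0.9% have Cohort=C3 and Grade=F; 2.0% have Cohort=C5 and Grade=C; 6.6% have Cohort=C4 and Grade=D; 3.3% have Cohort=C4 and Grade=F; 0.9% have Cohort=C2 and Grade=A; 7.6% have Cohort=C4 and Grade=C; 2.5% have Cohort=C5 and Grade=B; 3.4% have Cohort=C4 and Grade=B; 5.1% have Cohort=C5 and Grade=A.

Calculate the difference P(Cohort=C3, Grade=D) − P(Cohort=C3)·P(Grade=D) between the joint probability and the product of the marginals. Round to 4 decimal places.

-0.0080

P(Cohort=C3) = 0.087 + 0.077 + 0.078 + 0.028 + 0.009 = 0.279.
P(Grade=D) = 0.009 + 0.028 + 0.066 + 0.026 = 0.129.
P(Cohort=C3, Grade=D) − P(Cohort=C3)P(Grade=D) = 0.028 − 0.279×0.129 = -0.0080.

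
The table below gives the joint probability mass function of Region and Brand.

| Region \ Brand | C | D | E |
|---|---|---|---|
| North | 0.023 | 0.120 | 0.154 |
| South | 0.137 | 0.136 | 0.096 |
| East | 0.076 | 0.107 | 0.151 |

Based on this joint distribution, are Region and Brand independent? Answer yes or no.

no

P(Region=South) = 0.369 and P(Brand=E) = 0.401, so their product is 0.14797, but P(Region=South, Brand=E) = 0.096. Since these differ, Region and Brand are not independent.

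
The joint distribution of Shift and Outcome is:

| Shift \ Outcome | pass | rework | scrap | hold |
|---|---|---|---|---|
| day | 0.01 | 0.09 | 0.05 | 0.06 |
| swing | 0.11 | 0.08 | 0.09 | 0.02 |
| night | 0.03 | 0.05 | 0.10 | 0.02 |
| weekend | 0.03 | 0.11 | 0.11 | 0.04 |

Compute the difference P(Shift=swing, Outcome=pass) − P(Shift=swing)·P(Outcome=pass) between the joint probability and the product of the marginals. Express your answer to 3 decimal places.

0.056

P(Shift=swing) = 0.11 + 0.08 + 0.09 + 0.02 = 0.30.
P(Outcome=pass) = 0.01 + 0.11 + 0.03 + 0.03 = 0.18.
P(Shift=swing, Outcome=pass) − P(Shift=swing)P(Outcome=pass) = 0.11 − 0.30×0.18 = 0.056.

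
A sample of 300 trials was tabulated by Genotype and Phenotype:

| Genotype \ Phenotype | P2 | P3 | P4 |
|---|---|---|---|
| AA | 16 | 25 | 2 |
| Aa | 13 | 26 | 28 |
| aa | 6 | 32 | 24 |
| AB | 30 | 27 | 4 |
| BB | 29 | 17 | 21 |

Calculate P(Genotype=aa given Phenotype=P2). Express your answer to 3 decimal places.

0.064

Total with Phenotype=P2: 16 + 13 + 6 + 30 + 29 = 94.
P(Genotype=aa | Phenotype=P2) = 6/94 = 0.064.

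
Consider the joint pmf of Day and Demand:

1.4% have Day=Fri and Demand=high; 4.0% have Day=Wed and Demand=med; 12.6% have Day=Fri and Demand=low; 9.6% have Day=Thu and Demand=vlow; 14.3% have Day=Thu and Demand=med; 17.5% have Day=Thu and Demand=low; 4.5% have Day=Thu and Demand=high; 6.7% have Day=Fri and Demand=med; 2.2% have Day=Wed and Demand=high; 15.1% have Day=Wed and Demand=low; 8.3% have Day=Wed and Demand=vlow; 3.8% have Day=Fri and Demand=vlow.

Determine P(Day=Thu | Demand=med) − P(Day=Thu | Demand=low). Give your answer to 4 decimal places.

0.1848

P(Demand=med) = 0.040 + 0.143 + 0.067 = 0.250; P(Day=Thu | Demand=med) = 0.143/0.250 = 0.57200.
P(Demand=low) = 0.151 + 0.175 + 0.126 = 0.452; P(Day=Thu | Demand=low) = 0.175/0.452 = 0.38717.
Difference = 0.1848.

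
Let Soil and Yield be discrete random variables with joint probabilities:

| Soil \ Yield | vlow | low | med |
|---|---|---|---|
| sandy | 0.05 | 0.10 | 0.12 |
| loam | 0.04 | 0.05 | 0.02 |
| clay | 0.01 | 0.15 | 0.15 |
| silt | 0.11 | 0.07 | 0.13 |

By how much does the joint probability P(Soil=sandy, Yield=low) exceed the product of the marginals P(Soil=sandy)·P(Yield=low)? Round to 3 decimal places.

0.000

P(Soil=sandy) = 0.05 + 0.10 + 0.12 = 0.27.
P(Yield=low) = 0.10 + 0.05 + 0.15 + 0.07 = 0.37.
P(Soil=sandy, Yield=low) − P(Soil=sandy)P(Yield=low) = 0.10 − 0.27×0.37 = 0.000.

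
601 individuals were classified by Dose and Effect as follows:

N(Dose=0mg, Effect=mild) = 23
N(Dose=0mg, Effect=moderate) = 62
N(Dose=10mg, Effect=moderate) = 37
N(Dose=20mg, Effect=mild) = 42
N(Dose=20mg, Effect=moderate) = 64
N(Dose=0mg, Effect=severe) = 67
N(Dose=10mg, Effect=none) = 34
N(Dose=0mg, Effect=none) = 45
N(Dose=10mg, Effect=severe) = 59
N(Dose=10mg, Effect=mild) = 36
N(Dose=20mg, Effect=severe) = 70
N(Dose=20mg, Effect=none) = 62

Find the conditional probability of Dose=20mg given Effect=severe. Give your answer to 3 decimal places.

Total with Effect=severe: 67 + 59 + 70 = 196.
P(Dose=20mg | Effect=severe) = 70/196 = 0.357.

0.357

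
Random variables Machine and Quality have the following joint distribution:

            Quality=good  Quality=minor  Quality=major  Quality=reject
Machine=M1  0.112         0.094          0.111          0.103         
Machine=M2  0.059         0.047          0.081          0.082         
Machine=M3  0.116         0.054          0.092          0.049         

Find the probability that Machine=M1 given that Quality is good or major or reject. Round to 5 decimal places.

P(Quality=good) = 0.112 + 0.059 + 0.116 = 0.287.
P(Quality=major) = 0.111 + 0.081 + 0.092 = 0.284.
P(Quality=reject) = 0.103 + 0.082 + 0.049 = 0.234.
P(Quality ∈ {good, major, reject}) = 0.287 + 0.284 + 0.234 = 0.805; P(Machine=M1, Quality ∈ {good, major, reject}) = 0.112 + 0.111 + 0.103 = 0.326.
P(Machine=M1 | Quality ∈ {good, major, reject}) = 0.326/0.805 = 0.40497.

0.40497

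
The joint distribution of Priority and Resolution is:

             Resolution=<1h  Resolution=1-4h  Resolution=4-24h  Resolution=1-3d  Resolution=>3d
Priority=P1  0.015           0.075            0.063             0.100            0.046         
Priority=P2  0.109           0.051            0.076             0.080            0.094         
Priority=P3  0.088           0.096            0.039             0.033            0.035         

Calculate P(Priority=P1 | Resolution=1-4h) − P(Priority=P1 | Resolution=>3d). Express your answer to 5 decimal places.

P(Resolution=1-4h) = 0.075 + 0.051 + 0.096 = 0.222; P(Priority=P1 | Resolution=1-4h) = 0.075/0.222 = 0.337838.
P(Resolution=>3d) = 0.046 + 0.094 + 0.035 = 0.175; P(Priority=P1 | Resolution=>3d) = 0.046/0.175 = 0.262857.
Difference = 0.07498.

0.07498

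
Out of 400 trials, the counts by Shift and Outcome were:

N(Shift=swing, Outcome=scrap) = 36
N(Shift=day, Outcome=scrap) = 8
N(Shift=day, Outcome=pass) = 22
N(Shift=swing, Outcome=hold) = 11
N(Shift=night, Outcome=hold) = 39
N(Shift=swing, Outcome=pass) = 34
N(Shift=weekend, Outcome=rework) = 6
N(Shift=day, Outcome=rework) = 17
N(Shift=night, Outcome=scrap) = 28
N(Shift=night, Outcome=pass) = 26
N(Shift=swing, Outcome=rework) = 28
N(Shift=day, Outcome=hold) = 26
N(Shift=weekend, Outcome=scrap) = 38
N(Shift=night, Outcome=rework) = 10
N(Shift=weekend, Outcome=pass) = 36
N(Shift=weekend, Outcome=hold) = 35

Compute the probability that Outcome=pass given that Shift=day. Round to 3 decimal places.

0.301

Total with Shift=day: 22 + 17 + 8 + 26 = 73.
P(Outcome=pass | Shift=day) = 22/73 = 0.301.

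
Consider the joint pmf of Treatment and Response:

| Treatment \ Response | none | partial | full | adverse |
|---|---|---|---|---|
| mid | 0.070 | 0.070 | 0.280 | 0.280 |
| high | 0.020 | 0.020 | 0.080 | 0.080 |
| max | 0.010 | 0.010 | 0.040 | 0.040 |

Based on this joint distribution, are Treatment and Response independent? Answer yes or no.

yes

Every cell satisfies P(Treatment,Response) = P(Treatment)·P(Response). For instance P(Treatment=mid) = 0.700, P(Response=full) = 0.400, and 0.700×0.400 = 0.280 matches the joint entry. So Treatment and Response are independent.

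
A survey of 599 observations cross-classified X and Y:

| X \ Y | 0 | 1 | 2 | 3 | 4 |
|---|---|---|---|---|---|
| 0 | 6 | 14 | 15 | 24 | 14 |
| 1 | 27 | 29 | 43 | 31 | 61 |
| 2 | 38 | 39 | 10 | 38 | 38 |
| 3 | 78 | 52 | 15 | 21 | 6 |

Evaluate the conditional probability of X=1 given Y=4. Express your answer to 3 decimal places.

Total with Y=4: 14 + 61 + 38 + 6 = 119.
P(X=1 | Y=4) = 61/119 = 0.513.

0.513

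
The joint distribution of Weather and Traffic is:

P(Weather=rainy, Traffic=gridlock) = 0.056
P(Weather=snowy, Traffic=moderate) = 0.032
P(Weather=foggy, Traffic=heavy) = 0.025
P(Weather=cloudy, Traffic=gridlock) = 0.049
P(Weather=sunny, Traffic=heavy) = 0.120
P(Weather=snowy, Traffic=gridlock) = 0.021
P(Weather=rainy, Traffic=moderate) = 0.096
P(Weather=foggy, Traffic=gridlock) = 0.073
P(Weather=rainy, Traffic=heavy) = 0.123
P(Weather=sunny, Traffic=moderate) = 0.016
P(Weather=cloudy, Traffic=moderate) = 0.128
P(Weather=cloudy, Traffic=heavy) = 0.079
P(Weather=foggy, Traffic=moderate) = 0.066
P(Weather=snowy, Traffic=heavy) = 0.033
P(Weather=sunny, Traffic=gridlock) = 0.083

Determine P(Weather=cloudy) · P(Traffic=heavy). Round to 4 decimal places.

P(Weather=cloudy) = 0.128 + 0.079 + 0.049 = 0.256.
P(Traffic=heavy) = 0.120 + 0.079 + 0.123 + 0.033 + 0.025 = 0.380.
Product: 0.256 × 0.380 = 0.0973.

0.0973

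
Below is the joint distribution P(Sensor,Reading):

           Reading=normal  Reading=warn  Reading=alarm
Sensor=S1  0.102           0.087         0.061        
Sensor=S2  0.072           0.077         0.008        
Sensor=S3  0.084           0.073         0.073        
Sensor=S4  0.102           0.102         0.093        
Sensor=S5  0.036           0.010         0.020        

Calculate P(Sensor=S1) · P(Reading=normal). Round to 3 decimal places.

P(Sensor=S1) = 0.102 + 0.087 + 0.061 = 0.250.
P(Reading=normal) = 0.102 + 0.072 + 0.084 + 0.102 + 0.036 = 0.396.
Product: 0.250 × 0.396 = 0.099.

0.099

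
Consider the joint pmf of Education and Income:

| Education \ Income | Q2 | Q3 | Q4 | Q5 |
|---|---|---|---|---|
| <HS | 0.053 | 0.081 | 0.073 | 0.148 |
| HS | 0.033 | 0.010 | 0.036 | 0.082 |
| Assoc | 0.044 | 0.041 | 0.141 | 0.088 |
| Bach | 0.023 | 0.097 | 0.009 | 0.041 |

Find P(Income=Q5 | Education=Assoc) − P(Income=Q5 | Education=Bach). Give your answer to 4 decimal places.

0.0391

P(Education=Assoc) = 0.044 + 0.041 + 0.141 + 0.088 = 0.314; P(Income=Q5 | Education=Assoc) = 0.088/0.314 = 0.28025.
P(Education=Bach) = 0.023 + 0.097 + 0.009 + 0.041 = 0.170; P(Income=Q5 | Education=Bach) = 0.041/0.170 = 0.24118.
Difference = 0.0391.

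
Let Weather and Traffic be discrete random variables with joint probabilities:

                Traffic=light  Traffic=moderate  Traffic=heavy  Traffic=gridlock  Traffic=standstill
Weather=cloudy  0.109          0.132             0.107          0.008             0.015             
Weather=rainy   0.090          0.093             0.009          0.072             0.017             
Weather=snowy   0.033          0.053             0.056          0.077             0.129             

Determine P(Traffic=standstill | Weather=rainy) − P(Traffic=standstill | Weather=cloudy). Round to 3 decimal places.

0.020

P(Weather=rainy) = 0.090 + 0.093 + 0.009 + 0.072 + 0.017 = 0.281; P(Traffic=standstill | Weather=rainy) = 0.017/0.281 = 0.0605.
P(Weather=cloudy) = 0.109 + 0.132 + 0.107 + 0.008 + 0.015 = 0.371; P(Traffic=standstill | Weather=cloudy) = 0.015/0.371 = 0.0404.
Difference = 0.020.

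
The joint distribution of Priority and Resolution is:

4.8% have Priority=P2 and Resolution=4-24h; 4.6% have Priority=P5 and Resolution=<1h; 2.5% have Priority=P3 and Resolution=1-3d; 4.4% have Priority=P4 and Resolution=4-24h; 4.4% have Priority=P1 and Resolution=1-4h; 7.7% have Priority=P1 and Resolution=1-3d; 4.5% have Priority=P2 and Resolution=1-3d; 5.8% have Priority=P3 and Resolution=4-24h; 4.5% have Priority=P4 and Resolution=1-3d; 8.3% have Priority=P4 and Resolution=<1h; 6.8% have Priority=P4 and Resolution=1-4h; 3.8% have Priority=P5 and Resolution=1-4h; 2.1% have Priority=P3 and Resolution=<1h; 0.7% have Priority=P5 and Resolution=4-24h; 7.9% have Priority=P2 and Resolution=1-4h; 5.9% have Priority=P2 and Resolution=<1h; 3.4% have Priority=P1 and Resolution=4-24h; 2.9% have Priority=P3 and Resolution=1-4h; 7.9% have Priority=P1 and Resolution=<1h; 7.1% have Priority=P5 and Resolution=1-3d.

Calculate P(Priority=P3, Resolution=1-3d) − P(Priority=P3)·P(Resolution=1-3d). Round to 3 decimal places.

P(Priority=P3) = 0.021 + 0.029 + 0.058 + 0.025 = 0.133.
P(Resolution=1-3d) = 0.077 + 0.045 + 0.025 + 0.045 + 0.071 = 0.263.
P(Priority=P3, Resolution=1-3d) − P(Priority=P3)P(Resolution=1-3d) = 0.025 − 0.133×0.263 = -0.010.

-0.010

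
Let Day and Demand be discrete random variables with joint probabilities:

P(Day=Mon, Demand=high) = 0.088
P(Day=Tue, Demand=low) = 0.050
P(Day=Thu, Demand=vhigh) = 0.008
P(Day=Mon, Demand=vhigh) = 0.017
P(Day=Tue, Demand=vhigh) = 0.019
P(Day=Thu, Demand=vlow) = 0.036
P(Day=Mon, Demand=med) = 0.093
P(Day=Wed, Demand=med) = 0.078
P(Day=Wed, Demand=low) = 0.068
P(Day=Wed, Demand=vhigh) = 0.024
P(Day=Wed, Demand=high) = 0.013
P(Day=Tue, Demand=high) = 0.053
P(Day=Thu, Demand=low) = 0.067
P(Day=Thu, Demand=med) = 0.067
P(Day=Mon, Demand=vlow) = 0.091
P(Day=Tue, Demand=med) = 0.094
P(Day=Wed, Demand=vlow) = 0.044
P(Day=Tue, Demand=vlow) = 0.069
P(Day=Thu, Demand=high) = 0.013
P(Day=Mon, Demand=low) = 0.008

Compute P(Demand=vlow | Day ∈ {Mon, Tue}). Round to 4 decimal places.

0.2749

P(Day=Mon) = 0.091 + 0.008 + 0.093 + 0.088 + 0.017 = 0.297.
P(Day=Tue) = 0.069 + 0.050 + 0.094 + 0.053 + 0.019 = 0.285.
P(Day ∈ {Mon, Tue}) = 0.297 + 0.285 = 0.582; P(Demand=vlow, Day ∈ {Mon, Tue}) = 0.091 + 0.069 = 0.160.
P(Demand=vlow | Day ∈ {Mon, Tue}) = 0.160/0.582 = 0.2749.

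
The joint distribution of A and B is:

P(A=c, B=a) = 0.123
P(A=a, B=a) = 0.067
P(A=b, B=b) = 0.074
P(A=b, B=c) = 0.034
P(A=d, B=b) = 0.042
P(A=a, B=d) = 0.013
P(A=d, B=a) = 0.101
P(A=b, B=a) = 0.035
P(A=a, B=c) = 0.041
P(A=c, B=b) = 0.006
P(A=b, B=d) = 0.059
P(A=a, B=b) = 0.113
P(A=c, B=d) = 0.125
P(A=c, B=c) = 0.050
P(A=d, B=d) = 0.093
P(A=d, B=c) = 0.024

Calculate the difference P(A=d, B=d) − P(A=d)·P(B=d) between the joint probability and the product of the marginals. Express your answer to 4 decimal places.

0.0176

P(A=d) = 0.101 + 0.042 + 0.024 + 0.093 = 0.260.
P(B=d) = 0.013 + 0.059 + 0.125 + 0.093 = 0.290.
P(A=d, B=d) − P(A=d)P(B=d) = 0.093 − 0.260×0.290 = 0.0176.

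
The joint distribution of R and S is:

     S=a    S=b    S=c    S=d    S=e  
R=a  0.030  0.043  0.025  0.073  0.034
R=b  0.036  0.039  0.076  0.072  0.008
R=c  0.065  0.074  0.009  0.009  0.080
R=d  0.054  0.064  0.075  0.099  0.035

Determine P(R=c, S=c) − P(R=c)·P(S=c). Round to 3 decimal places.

-0.035

P(R=c) = 0.065 + 0.074 + 0.009 + 0.009 + 0.080 = 0.237.
P(S=c) = 0.025 + 0.076 + 0.009 + 0.075 = 0.185.
P(R=c, S=c) − P(R=c)P(S=c) = 0.009 − 0.237×0.185 = -0.035.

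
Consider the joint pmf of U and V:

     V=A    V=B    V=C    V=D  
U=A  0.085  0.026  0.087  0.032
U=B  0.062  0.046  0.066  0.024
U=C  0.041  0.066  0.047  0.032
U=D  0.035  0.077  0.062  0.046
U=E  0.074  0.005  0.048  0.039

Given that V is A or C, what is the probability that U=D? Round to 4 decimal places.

0.1598

P(V=A) = 0.085 + 0.062 + 0.041 + 0.035 + 0.074 = 0.297.
P(V=C) = 0.087 + 0.066 + 0.047 + 0.062 + 0.048 = 0.310.
P(V ∈ {A, C}) = 0.297 + 0.310 = 0.607; P(U=D, V ∈ {A, C}) = 0.035 + 0.062 = 0.097.
P(U=D | V ∈ {A, C}) = 0.097/0.607 = 0.1598.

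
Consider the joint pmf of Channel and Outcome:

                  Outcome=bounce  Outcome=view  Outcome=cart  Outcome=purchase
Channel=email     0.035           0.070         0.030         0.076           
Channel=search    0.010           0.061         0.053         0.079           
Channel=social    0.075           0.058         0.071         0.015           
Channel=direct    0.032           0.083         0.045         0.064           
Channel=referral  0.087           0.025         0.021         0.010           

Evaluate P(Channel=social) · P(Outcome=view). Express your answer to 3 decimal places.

P(Channel=social) = 0.075 + 0.058 + 0.071 + 0.015 = 0.219.
P(Outcome=view) = 0.070 + 0.061 + 0.058 + 0.083 + 0.025 = 0.297.
Product: 0.219 × 0.297 = 0.065.

0.065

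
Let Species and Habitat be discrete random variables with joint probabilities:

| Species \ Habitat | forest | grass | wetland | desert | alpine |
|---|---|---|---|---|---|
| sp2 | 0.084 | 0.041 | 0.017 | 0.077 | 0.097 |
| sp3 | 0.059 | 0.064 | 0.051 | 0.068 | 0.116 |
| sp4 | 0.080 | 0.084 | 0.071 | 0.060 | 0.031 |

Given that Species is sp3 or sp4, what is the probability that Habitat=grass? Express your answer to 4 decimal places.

P(Species=sp3) = 0.059 + 0.064 + 0.051 + 0.068 + 0.116 = 0.358.
P(Species=sp4) = 0.080 + 0.084 + 0.071 + 0.060 + 0.031 = 0.326.
P(Species ∈ {sp3, sp4}) = 0.358 + 0.326 = 0.684; P(Habitat=grass, Species ∈ {sp3, sp4}) = 0.064 + 0.084 = 0.148.
P(Habitat=grass | Species ∈ {sp3, sp4}) = 0.148/0.684 = 0.2164.

0.2164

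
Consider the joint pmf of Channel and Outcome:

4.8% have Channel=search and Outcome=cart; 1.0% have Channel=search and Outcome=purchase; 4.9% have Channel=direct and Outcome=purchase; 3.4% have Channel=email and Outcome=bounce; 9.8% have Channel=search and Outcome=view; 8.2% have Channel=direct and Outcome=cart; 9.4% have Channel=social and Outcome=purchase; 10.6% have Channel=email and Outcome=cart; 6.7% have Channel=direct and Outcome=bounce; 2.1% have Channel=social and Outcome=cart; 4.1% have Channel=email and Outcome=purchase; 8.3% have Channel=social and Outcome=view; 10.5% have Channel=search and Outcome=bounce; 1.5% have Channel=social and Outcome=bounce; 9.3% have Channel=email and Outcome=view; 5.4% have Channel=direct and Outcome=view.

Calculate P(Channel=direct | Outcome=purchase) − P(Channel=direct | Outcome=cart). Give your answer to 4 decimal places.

-0.0665

P(Outcome=purchase) = 0.041 + 0.010 + 0.094 + 0.049 = 0.194; P(Channel=direct | Outcome=purchase) = 0.049/0.194 = 0.25258.
P(Outcome=cart) = 0.106 + 0.048 + 0.021 + 0.082 = 0.257; P(Channel=direct | Outcome=cart) = 0.082/0.257 = 0.31907.
Difference = -0.0665.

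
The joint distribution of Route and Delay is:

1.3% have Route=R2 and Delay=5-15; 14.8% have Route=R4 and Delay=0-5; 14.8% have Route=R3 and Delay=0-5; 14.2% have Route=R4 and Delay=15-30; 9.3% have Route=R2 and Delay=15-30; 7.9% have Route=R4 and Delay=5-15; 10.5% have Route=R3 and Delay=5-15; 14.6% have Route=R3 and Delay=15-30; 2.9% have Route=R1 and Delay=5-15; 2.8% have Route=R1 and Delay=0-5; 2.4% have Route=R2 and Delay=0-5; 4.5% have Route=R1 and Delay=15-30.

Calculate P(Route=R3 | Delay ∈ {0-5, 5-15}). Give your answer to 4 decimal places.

0.4408

P(Delay=0-5) = 0.028 + 0.024 + 0.148 + 0.148 = 0.348.
P(Delay=5-15) = 0.029 + 0.013 + 0.105 + 0.079 = 0.226.
P(Delay ∈ {0-5, 5-15}) = 0.348 + 0.226 = 0.574; P(Route=R3, Delay ∈ {0-5, 5-15}) = 0.148 + 0.105 = 0.253.
P(Route=R3 | Delay ∈ {0-5, 5-15}) = 0.253/0.574 = 0.4408.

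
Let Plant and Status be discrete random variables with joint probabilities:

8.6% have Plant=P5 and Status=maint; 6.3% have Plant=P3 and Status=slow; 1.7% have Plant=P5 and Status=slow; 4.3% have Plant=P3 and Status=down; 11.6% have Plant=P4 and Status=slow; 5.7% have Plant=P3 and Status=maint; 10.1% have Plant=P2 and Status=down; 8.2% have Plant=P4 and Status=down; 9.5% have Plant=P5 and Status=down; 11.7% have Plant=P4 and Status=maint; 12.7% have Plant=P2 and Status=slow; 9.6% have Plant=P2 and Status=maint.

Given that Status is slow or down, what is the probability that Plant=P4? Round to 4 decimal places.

P(Status=slow) = 0.127 + 0.063 + 0.116 + 0.017 = 0.323.
P(Status=down) = 0.101 + 0.043 + 0.082 + 0.095 = 0.321.
P(Status ∈ {slow, down}) = 0.323 + 0.321 = 0.644; P(Plant=P4, Status ∈ {slow, down}) = 0.116 + 0.082 = 0.198.
P(Plant=P4 | Status ∈ {slow, down}) = 0.198/0.644 = 0.3075.

0.3075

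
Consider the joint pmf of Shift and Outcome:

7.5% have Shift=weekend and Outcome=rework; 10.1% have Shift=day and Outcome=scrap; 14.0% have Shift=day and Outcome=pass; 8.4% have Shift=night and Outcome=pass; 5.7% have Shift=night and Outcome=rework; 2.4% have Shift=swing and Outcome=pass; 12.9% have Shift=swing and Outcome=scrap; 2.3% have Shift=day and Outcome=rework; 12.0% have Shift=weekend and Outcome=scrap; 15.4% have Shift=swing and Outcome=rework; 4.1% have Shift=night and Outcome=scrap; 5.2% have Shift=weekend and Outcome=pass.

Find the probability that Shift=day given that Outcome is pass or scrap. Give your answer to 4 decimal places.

P(Outcome=pass) = 0.140 + 0.024 + 0.084 + 0.052 = 0.300.
P(Outcome=scrap) = 0.101 + 0.129 + 0.041 + 0.120 = 0.391.
P(Outcome ∈ {pass, scrap}) = 0.300 + 0.391 = 0.691; P(Shift=day, Outcome ∈ {pass, scrap}) = 0.140 + 0.101 = 0.241.
P(Shift=day | Outcome ∈ {pass, scrap}) = 0.241/0.691 = 0.3488.

0.3488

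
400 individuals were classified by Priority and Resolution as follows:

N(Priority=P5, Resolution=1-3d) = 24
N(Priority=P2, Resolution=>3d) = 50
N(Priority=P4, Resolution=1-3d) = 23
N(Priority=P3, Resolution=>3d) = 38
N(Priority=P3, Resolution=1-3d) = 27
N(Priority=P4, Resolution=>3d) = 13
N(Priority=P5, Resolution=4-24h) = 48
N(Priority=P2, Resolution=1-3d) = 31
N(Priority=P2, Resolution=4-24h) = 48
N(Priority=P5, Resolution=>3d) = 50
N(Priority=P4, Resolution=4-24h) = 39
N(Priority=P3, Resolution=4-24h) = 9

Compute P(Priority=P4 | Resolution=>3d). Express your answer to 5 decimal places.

0.08609

Total with Resolution=>3d: 50 + 38 + 13 + 50 = 151.
P(Priority=P4 | Resolution=>3d) = 13/151 = 0.08609.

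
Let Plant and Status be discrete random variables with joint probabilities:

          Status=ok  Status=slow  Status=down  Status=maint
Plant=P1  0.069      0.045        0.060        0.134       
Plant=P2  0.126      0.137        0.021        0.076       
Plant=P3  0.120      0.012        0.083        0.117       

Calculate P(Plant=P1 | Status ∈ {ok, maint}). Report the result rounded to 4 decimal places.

P(Status=ok) = 0.069 + 0.126 + 0.120 = 0.315.
P(Status=maint) = 0.134 + 0.076 + 0.117 = 0.327.
P(Status ∈ {ok, maint}) = 0.315 + 0.327 = 0.642; P(Plant=P1, Status ∈ {ok, maint}) = 0.069 + 0.134 = 0.203.
P(Plant=P1 | Status ∈ {ok, maint}) = 0.203/0.642 = 0.3162.

0.3162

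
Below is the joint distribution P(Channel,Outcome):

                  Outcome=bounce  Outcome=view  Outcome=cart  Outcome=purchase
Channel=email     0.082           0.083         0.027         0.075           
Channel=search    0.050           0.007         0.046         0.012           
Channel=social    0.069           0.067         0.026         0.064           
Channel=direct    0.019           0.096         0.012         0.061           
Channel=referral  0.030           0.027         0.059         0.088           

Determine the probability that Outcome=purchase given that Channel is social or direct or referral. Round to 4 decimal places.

P(Channel=social) = 0.069 + 0.067 + 0.026 + 0.064 = 0.226.
P(Channel=direct) = 0.019 + 0.096 + 0.012 + 0.061 = 0.188.
P(Channel=referral) = 0.030 + 0.027 + 0.059 + 0.088 = 0.204.
P(Channel ∈ {social, direct, referral}) = 0.226 + 0.188 + 0.204 = 0.618; P(Outcome=purchase, Channel ∈ {social, direct, referral}) = 0.064 + 0.061 + 0.088 = 0.213.
P(Outcome=purchase | Channel ∈ {social, direct, referral}) = 0.213/0.618 = 0.3447.

0.3447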